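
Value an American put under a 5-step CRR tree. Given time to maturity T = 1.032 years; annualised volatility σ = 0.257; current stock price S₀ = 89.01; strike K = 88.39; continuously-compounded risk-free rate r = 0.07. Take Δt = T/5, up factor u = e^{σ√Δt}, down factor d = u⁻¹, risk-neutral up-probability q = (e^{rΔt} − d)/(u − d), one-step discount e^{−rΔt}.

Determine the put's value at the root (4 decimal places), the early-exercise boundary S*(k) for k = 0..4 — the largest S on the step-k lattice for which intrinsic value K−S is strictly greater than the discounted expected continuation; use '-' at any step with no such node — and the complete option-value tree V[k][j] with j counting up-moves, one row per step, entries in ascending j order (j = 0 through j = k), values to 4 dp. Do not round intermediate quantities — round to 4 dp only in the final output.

price = 6.8682
boundary = - - 70.4732 62.7070 70.4732
tree:
6.8682
11.3156 3.1594
17.9168 5.8413 0.8960
25.6830 10.4688 1.9467 0.0000
32.5933 17.9168 4.2295 0.0000 0.0000
38.7421 25.6830 9.1889 0.0000 0.0000 0.0000

Δt=0.20640, u=1.12385, d=0.88980, q=0.53302, disc=e^(-rΔt)=0.98566
k=5 terminal: V=max(K-S,0) → 38.7421 25.6830 9.1889 0.0000 0.0000 0.0000
k=4: j=0 S=55.7967 intr=32.5933 cont=31.3254 V=32.5933[EX]; j=1 S=70.4732 intr=17.9168 cont=16.6490 V=17.9168[EX]; j=2 S=89.0100 intr=0.0000 cont=4.2295 V=4.2295[hold]; j=3 S=112.4227 intr=0.0000 cont=0.0000 V=0.0000[hold]; j=4 S=141.9936 intr=0.0000 cont=0.0000 V=0.0000[hold]  S*(4)=70.4732
k=3: j=0 S=62.7070 intr=25.6830 cont=24.4151 V=25.6830[EX]; j=1 S=79.2011 intr=9.1889 cont=10.4688 V=10.4688[hold]; j=2 S=100.0337 intr=0.0000 cont=1.9467 V=1.9467[hold]; j=3 S=126.3460 intr=0.0000 cont=0.0000 V=0.0000[hold]  S*(3)=62.7070
k=2: j=0 S=70.4732 intr=17.9168 cont=17.3214 V=17.9168[EX]; j=1 S=89.0100 intr=0.0000 cont=5.8413 V=5.8413[hold]; j=2 S=112.4227 intr=0.0000 cont=0.8960 V=0.8960[hold]  S*(2)=70.4732
k=1: j=0 S=79.2011 intr=9.1889 cont=11.3156 V=11.3156[hold]; j=1 S=100.0337 intr=0.0000 cont=3.1594 V=3.1594[hold]  S*(1)=-
k=0: j=0 S=89.0100 intr=0.0000 cont=6.8682 V=6.8682[hold]  S*(0)=-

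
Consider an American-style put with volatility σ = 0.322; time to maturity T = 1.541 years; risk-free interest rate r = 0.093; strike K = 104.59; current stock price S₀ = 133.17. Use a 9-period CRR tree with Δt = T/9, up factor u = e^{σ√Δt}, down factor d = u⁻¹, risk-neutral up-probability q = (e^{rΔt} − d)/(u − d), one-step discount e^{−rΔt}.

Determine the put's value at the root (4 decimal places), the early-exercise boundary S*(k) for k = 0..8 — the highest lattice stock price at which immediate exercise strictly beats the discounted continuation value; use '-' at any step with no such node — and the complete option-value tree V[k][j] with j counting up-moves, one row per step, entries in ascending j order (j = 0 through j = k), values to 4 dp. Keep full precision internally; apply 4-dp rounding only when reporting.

price = 4.5049
boundary = - - - - 78.1527 68.4035 78.1527 68.4035 78.1527
tree:
4.5049
7.3149 2.1180
11.5798 3.7067 0.7554
17.7985 6.3466 1.4483 0.1561
26.4373 10.5809 2.7365 0.3352 0.0000
36.1865 17.0698 5.0745 0.7198 0.0000 0.0000
44.7195 26.4373 9.1753 1.5454 0.0000 0.0000 0.0000
52.1881 36.1865 16.0067 3.3183 0.0000 0.0000 0.0000 0.0000
58.7250 44.7195 26.4373 7.1250 0.0000 0.0000 0.0000 0.0000 0.0000
64.4464 52.1881 36.1865 15.2986 0.0000 0.0000 0.0000 0.0000 0.0000 0.0000

Δt=0.17122, u=1.14252, d=0.87525, q=0.52679, disc=e^(-rΔt)=0.98420
k=9 terminal: V=max(K-S,0) → 64.4464 52.1881 36.1865 15.2986 0.0000 0.0000 0.0000 0.0000 0.0000 0.0000
k=8: j=0 S=45.8650 intr=58.7250 cont=57.0727 V=58.7250[EX]; j=1 S=59.8705 intr=44.7195 cont=43.0672 V=44.7195[EX]; j=2 S=78.1527 intr=26.4373 cont=24.7850 V=26.4373[EX]; j=3 S=102.0176 intr=2.5724 cont=7.1250 V=7.1250[hold]; j=4 S=133.1700 intr=0.0000 cont=0.0000 V=0.0000[hold]; j=5 S=173.8351 intr=0.0000 cont=0.0000 V=0.0000[hold]; j=6 S=226.9179 intr=0.0000 cont=0.0000 V=0.0000[hold]; j=7 S=296.2101 intr=0.0000 cont=0.0000 V=0.0000[hold]; j=8 S=386.6615 intr=0.0000 cont=0.0000 V=0.0000[hold]  S*(8)=78.1527
k=7: j=0 S=52.4019 intr=52.1881 cont=50.5358 V=52.1881[EX]; j=1 S=68.4035 intr=36.1865 cont=34.5342 V=36.1865[EX]; j=2 S=89.2914 intr=15.2986 cont=16.0067 V=16.0067[hold]; j=3 S=116.5577 intr=0.0000 cont=3.3183 V=3.3183[hold]; j=4 S=152.1500 intr=0.0000 cont=0.0000 V=0.0000[hold]; j=5 S=198.6109 intr=0.0000 cont=0.0000 V=0.0000[hold]; j=6 S=259.2592 intr=0.0000 cont=0.0000 V=0.0000[hold]; j=7 S=338.4273 intr=0.0000 cont=0.0000 V=0.0000[hold]  S*(7)=68.4035
k=6: j=0 S=59.8705 intr=44.7195 cont=43.0672 V=44.7195[EX]; j=1 S=78.1527 intr=26.4373 cont=25.1522 V=26.4373[EX]; j=2 S=102.0176 intr=2.5724 cont=9.1753 V=9.1753[hold]; j=3 S=133.1700 intr=0.0000 cont=1.5454 V=1.5454[hold]; j=4 S=173.8351 intr=0.0000 cont=0.0000 V=0.0000[hold]; j=5 S=226.9179 intr=0.0000 cont=0.0000 V=0.0000[hold]; j=6 S=296.2101 intr=0.0000 cont=0.0000 V=0.0000[hold]  S*(6)=78.1527
k=5: j=0 S=68.4035 intr=36.1865 cont=34.5342 V=36.1865[EX]; j=1 S=89.2914 intr=15.2986 cont=17.0698 V=17.0698[hold]; j=2 S=116.5577 intr=0.0000 cont=5.0745 V=5.0745[hold]; j=3 S=152.1500 intr=0.0000 cont=0.7198 V=0.7198[hold]; j=4 S=198.6109 intr=0.0000 cont=0.0000 V=0.0000[hold]; j=5 S=259.2592 intr=0.0000 cont=0.0000 V=0.0000[hold]  S*(5)=68.4035
k=4: j=0 S=78.1527 intr=26.4373 cont=25.7033 V=26.4373[EX]; j=1 S=102.0176 intr=2.5724 cont=10.5809 V=10.5809[hold]; j=2 S=133.1700 intr=0.0000 cont=2.7365 V=2.7365[hold]; j=3 S=173.8351 intr=0.0000 cont=0.3352 V=0.3352[hold]; j=4 S=226.9179 intr=0.0000 cont=0.0000 V=0.0000[hold]  S*(4)=78.1527
k=3: j=0 S=89.2914 intr=15.2986 cont=17.7985 V=17.7985[hold]; j=1 S=116.5577 intr=0.0000 cont=6.3466 V=6.3466[hold]; j=2 S=152.1500 intr=0.0000 cont=1.4483 V=1.4483[hold]; j=3 S=198.6109 intr=0.0000 cont=0.1561 V=0.1561[hold]  S*(3)=-
k=2: j=0 S=102.0176 intr=2.5724 cont=11.5798 V=11.5798[hold]; j=1 S=133.1700 intr=0.0000 cont=3.7067 V=3.7067[hold]; j=2 S=173.8351 intr=0.0000 cont=0.7554 V=0.7554[hold]  S*(2)=-
k=1: j=0 S=116.5577 intr=0.0000 cont=7.3149 V=7.3149[hold]; j=1 S=152.1500 intr=0.0000 cont=2.1180 V=2.1180[hold]  S*(1)=-
k=0: j=0 S=133.1700 intr=0.0000 cont=4.5049 V=4.5049[hold]  S*(0)=-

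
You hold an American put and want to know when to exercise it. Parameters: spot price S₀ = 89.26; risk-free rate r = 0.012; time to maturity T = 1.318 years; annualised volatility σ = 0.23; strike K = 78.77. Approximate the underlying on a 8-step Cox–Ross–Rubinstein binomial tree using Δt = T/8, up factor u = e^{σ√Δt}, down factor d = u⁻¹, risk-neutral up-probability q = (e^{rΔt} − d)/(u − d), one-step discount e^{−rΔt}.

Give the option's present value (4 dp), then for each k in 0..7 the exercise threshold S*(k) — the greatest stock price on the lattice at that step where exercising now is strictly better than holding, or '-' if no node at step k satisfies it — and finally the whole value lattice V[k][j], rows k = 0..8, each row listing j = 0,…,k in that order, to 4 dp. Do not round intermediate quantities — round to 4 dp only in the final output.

price = 4.3522
boundary = - - - - - 55.9677 61.4443 67.4567
tree:
4.3522
6.4525 2.1598
9.3200 3.4613 0.7991
13.0532 5.4294 1.4044 0.1654
17.6265 8.2938 2.4373 0.3231 0.0000
22.8023 12.2516 4.1627 0.6315 0.0000 0.0000
27.7907 17.3257 6.9620 1.2340 0.0000 0.0000 0.0000
32.3345 22.8023 11.3133 2.4115 0.0000 0.0000 0.0000 0.0000
36.4733 27.7907 17.3257 4.7125 0.0000 0.0000 0.0000 0.0000 0.0000

Δt=0.16475, u=1.09785, d=0.91087, q=0.48726, disc=e^(-rΔt)=0.99802
k=8 terminal: V=max(K-S,0) → 36.4733 27.7907 17.3257 4.7125 0.0000 0.0000 0.0000 0.0000 0.0000
k=7: j=0 S=46.4355 intr=32.3345 cont=32.1789 V=32.3345[EX]; j=1 S=55.9677 intr=22.8023 cont=22.6467 V=22.8023[EX]; j=2 S=67.4567 intr=11.3133 cont=11.1577 V=11.3133[EX]; j=3 S=81.3042 intr=0.0000 cont=2.4115 V=2.4115[hold]; j=4 S=97.9943 intr=0.0000 cont=0.0000 V=0.0000[hold]; j=5 S=118.1105 intr=0.0000 cont=0.0000 V=0.0000[hold]; j=6 S=142.3561 intr=0.0000 cont=0.0000 V=0.0000[hold]; j=7 S=171.5788 intr=0.0000 cont=0.0000 V=0.0000[hold]  S*(7)=67.4567
k=6: j=0 S=50.9793 intr=27.7907 cont=27.6351 V=27.7907[EX]; j=1 S=61.4443 intr=17.3257 cont=17.1701 V=17.3257[EX]; j=2 S=74.0575 intr=4.7125 cont=6.9620 V=6.9620[hold]; j=3 S=89.2600 intr=0.0000 cont=1.2340 V=1.2340[hold]; j=4 S=107.5832 intr=0.0000 cont=0.0000 V=0.0000[hold]; j=5 S=129.6678 intr=0.0000 cont=0.0000 V=0.0000[hold]; j=6 S=156.2859 intr=0.0000 cont=0.0000 V=0.0000[hold]  S*(6)=61.4443
k=5: j=0 S=55.9677 intr=22.8023 cont=22.6467 V=22.8023[EX]; j=1 S=67.4567 intr=11.3133 cont=12.2516 V=12.2516[hold]; j=2 S=81.3042 intr=0.0000 cont=4.1627 V=4.1627[hold]; j=3 S=97.9943 intr=0.0000 cont=0.6315 V=0.6315[hold]; j=4 S=118.1105 intr=0.0000 cont=0.0000 V=0.0000[hold]; j=5 S=142.3561 intr=0.0000 cont=0.0000 V=0.0000[hold]  S*(5)=55.9677
k=4: j=0 S=61.4443 intr=17.3257 cont=17.6265 V=17.6265[hold]; j=1 S=74.0575 intr=4.7125 cont=8.2938 V=8.2938[hold]; j=2 S=89.2600 intr=0.0000 cont=2.4373 V=2.4373[hold]; j=3 S=107.5832 intr=0.0000 cont=0.3231 V=0.3231[hold]; j=4 S=129.6678 intr=0.0000 cont=0.0000 V=0.0000[hold]  S*(4)=-
k=3: j=0 S=67.4567 intr=11.3133 cont=13.0532 V=13.0532[hold]; j=1 S=81.3042 intr=0.0000 cont=5.4294 V=5.4294[hold]; j=2 S=97.9943 intr=0.0000 cont=1.4044 V=1.4044[hold]; j=3 S=118.1105 intr=0.0000 cont=0.1654 V=0.1654[hold]  S*(3)=-
k=2: j=0 S=74.0575 intr=4.7125 cont=9.3200 V=9.3200[hold]; j=1 S=89.2600 intr=0.0000 cont=3.4613 V=3.4613[hold]; j=2 S=107.5832 intr=0.0000 cont=0.7991 V=0.7991[hold]  S*(2)=-
k=1: j=0 S=81.3042 intr=0.0000 cont=6.4525 V=6.4525[hold]; j=1 S=97.9943 intr=0.0000 cont=2.1598 V=2.1598[hold]  S*(1)=-
k=0: j=0 S=89.2600 intr=0.0000 cont=4.3522 V=4.3522[hold]  S*(0)=-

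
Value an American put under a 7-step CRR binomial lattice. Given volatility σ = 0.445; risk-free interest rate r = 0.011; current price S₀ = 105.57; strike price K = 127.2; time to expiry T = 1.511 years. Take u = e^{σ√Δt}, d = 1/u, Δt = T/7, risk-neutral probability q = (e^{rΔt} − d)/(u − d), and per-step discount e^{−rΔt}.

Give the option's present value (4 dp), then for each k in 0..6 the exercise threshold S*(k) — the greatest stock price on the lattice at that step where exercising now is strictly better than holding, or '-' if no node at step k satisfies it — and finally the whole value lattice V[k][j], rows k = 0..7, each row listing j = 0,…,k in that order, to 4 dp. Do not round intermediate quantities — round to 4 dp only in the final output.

params: Δt=0.21586 u=1.22967 d=0.81322 q=0.45420 e^(-rΔt)=0.99763
t_7 payoffs: 102.3680 89.6516 70.4232 41.3480 0.0000 0.0000 0.0000 0.0000
t_6: node(6,0) S=30.5352 payoff=96.6648 vs cont=96.3631 → 96.6648 [stop]  node(6,1) S=46.1722 payoff=81.0278 vs cont=80.7261 → 81.0278 [stop]  node(6,2) S=69.8169 payoff=57.3831 vs cont=57.0814 → 57.3831 [stop]  node(6,3) S=105.5700 payoff=21.6300 vs cont=22.5140 → 22.5140 [wait]  node(6,4) S=159.6321 payoff=0.0000 vs cont=0.0000 → 0.0000 [wait]  node(6,5) S=241.3794 payoff=0.0000 vs cont=0.0000 → 0.0000 [wait]  node(6,6) S=364.9892 payoff=0.0000 vs cont=0.0000 → 0.0000 [wait]  ⇒ S*(6)=69.8169
t_5: node(5,0) S=37.5484 payoff=89.6516 vs cont=89.3500 → 89.6516 [stop]  node(5,1) S=56.7768 payoff=70.4232 vs cont=70.1215 → 70.4232 [stop]  node(5,2) S=85.8520 payoff=41.3480 vs cont=41.4469 → 41.4469 [wait]  node(5,3) S=129.8167 payoff=0.0000 vs cont=12.2589 → 12.2589 [wait]  node(5,4) S=196.2955 payoff=0.0000 vs cont=0.0000 → 0.0000 [wait]  node(5,5) S=296.8179 payoff=0.0000 vs cont=0.0000 → 0.0000 [wait]  ⇒ S*(5)=56.7768
t_4: node(4,0) S=46.1722 payoff=81.0278 vs cont=80.7261 → 81.0278 [stop]  node(4,1) S=69.8169 payoff=57.3831 vs cont=57.1262 → 57.3831 [stop]  node(4,2) S=105.5700 payoff=21.6300 vs cont=28.1227 → 28.1227 [wait]  node(4,3) S=159.6321 payoff=0.0000 vs cont=6.6750 → 6.6750 [wait]  node(4,4) S=241.3794 payoff=0.0000 vs cont=0.0000 → 0.0000 [wait]  ⇒ S*(4)=69.8169
t_3: node(3,0) S=56.7768 payoff=70.4232 vs cont=70.1215 → 70.4232 [stop]  node(3,1) S=85.8520 payoff=41.3480 vs cont=43.9883 → 43.9883 [wait]  node(3,2) S=129.8167 payoff=0.0000 vs cont=18.3375 → 18.3375 [wait]  node(3,3) S=196.2955 payoff=0.0000 vs cont=3.6345 → 3.6345 [wait]  ⇒ S*(3)=56.7768
t_2: node(2,0) S=69.8169 payoff=57.3831 vs cont=58.2778 → 58.2778 [wait]  node(2,1) S=105.5700 payoff=21.6300 vs cont=32.2609 → 32.2609 [wait]  node(2,2) S=159.6321 payoff=0.0000 vs cont=11.6317 → 11.6317 [wait]  ⇒ S*(2)=-
t_1: node(1,0) S=85.8520 payoff=41.3480 vs cont=46.3506 → 46.3506 [wait]  node(1,1) S=129.8167 payoff=0.0000 vs cont=22.8367 → 22.8367 [wait]  ⇒ S*(1)=-
t_0: node(0,0) S=105.5700 payoff=21.6300 vs cont=35.5859 → 35.5859 [wait]  ⇒ S*(0)=-

price = 35.5859
boundary = - - - 56.7768 69.8169 56.7768 69.8169
tree:
35.5859
46.3506 22.8367
58.2778 32.2609 11.6317
70.4232 43.9883 18.3375 3.6345
81.0278 57.3831 28.1227 6.6750 0.0000
89.6516 70.4232 41.4469 12.2589 0.0000 0.0000
96.6648 81.0278 57.3831 22.5140 0.0000 0.0000 0.0000
102.3680 89.6516 70.4232 41.3480 0.0000 0.0000 0.0000 0.0000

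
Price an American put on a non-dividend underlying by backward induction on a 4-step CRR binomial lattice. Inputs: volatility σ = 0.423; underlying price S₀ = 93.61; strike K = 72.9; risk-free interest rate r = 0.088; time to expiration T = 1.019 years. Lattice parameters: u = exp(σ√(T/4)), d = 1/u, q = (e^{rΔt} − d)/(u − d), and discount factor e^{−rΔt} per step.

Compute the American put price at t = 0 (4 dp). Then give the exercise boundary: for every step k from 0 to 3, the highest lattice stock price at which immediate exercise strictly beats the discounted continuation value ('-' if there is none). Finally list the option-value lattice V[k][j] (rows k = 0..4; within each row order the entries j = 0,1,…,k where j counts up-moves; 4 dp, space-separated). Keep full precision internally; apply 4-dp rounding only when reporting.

price = 4.7925
boundary = - - - 49.3352
tree:
4.7925
8.4098 1.3857
14.3584 2.8316 0.0000
23.5648 5.7859 0.0000 0.0000
33.0494 11.8229 0.0000 0.0000 0.0000

Δt=0.25475, u=1.23800, d=0.80775, q=0.49952, disc=e^(-rΔt)=0.97783
k=4 terminal: V=max(K-S,0) → 33.0494 11.8229 0.0000 0.0000 0.0000
k=3: j=0 S=49.3352 intr=23.5648 cont=21.9487 V=23.5648[EX]; j=1 S=75.6137 intr=0.0000 cont=5.7859 V=5.7859[hold]; j=2 S=115.8895 intr=0.0000 cont=0.0000 V=0.0000[hold]; j=3 S=177.6183 intr=0.0000 cont=0.0000 V=0.0000[hold]  S*(3)=49.3352
k=2: j=0 S=61.0771 intr=11.8229 cont=14.3584 V=14.3584[hold]; j=1 S=93.6100 intr=0.0000 cont=2.8316 V=2.8316[hold]; j=2 S=143.4716 intr=0.0000 cont=0.0000 V=0.0000[hold]  S*(2)=-
k=1: j=0 S=75.6137 intr=0.0000 cont=8.4098 V=8.4098[hold]; j=1 S=115.8895 intr=0.0000 cont=1.3857 V=1.3857[hold]  S*(1)=-
k=0: j=0 S=93.6100 intr=0.0000 cont=4.7925 V=4.7925[hold]  S*(0)=-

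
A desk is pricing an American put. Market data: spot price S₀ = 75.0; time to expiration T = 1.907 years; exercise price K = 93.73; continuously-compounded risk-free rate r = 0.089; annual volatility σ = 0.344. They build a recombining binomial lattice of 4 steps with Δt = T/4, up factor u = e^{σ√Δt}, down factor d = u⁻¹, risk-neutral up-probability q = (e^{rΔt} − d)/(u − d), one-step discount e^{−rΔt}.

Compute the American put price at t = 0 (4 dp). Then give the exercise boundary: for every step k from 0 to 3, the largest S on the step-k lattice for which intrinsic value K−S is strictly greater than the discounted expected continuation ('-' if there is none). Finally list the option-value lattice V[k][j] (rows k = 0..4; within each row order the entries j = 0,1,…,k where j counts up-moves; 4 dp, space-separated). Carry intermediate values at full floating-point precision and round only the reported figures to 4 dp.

price = 21.0525
boundary = - 59.1435 46.6393 59.1435
tree:
21.0525
34.5865 10.8299
47.0907 19.8224 3.7801
56.9512 34.5865 8.4143 0.0000
64.7270 47.0907 18.7300 0.0000 0.0000

params: Δt=0.47675 u=1.26810 d=0.78858 q=0.53129 e^(-rΔt)=0.95846
t_4 payoffs: 64.7270 47.0907 18.7300 0.0000 0.0000
t_3: node(3,0) S=36.7788 payoff=56.9512 vs cont=53.0573 → 56.9512 [stop]  node(3,1) S=59.1435 payoff=34.5865 vs cont=30.6927 → 34.5865 [stop]  node(3,2) S=95.1077 payoff=0.0000 vs cont=8.4143 → 8.4143 [wait]  node(3,3) S=152.9413 payoff=0.0000 vs cont=0.0000 → 0.0000 [wait]  ⇒ S*(3)=59.1435
t_2: node(2,0) S=46.6393 payoff=47.0907 vs cont=43.1968 → 47.0907 [stop]  node(2,1) S=75.0000 payoff=18.7300 vs cont=19.8224 → 19.8224 [wait]  node(2,2) S=120.6064 payoff=0.0000 vs cont=3.7801 → 3.7801 [wait]  ⇒ S*(2)=46.6393
t_1: node(1,0) S=59.1435 payoff=34.5865 vs cont=31.2490 → 34.5865 [stop]  node(1,1) S=95.1077 payoff=0.0000 vs cont=10.8299 → 10.8299 [wait]  ⇒ S*(1)=59.1435
t_0: node(0,0) S=75.0000 payoff=18.7300 vs cont=21.0525 → 21.0525 [wait]  ⇒ S*(0)=-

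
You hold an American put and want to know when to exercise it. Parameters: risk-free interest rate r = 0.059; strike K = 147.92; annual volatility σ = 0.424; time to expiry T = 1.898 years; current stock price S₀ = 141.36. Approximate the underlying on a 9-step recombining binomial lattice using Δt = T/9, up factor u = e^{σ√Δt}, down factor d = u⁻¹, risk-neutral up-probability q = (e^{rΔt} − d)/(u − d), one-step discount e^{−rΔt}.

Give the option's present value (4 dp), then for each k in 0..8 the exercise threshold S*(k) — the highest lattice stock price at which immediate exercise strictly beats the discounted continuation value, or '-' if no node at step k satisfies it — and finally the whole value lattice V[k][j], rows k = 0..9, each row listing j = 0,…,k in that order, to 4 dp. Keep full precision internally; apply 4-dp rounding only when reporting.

price = 29.8652
boundary = - - - 78.8206 64.8750 78.8206 95.7639 78.8206 95.7639
tree:
29.8652
40.6605 19.1030
53.8170 27.6549 10.4594
69.0994 38.8802 16.3760 4.4080
83.0450 52.8418 24.9682 7.6187 1.0913
94.5233 69.0994 36.8377 12.9314 2.1390 0.0000
103.9706 83.0450 52.1561 21.4228 4.1925 0.0000 0.0000
111.7465 94.5233 69.0994 34.2997 8.2176 0.0000 0.0000 0.0000
118.1466 103.9706 83.0450 52.1561 16.1070 0.0000 0.0000 0.0000 0.0000
123.4144 111.7465 94.5233 69.0994 31.5706 0.0000 0.0000 0.0000 0.0000 0.0000

Δt=0.21089  u=1.21496  d=0.82307  q=0.48342  discount=0.98763
step 9 (expiry): payoffs max(K−S,0) = 123.4144 111.7465 94.5233 69.0994 31.5706 0.0000 0.0000 0.0000 0.0000 0.0000
step 8: (k=8,j=0): S=29.7734, (K−S)⁺=118.1466, hold=116.3176 ⇒ V=118.1466 exercise | (k=8,j=1): S=43.9494, (K−S)⁺=103.9706, hold=102.1416 ⇒ V=103.9706 exercise | (k=8,j=2): S=64.8750, (K−S)⁺=83.0450, hold=81.2159 ⇒ V=83.0450 exercise | (k=8,j=3): S=95.7639, (K−S)⁺=52.1561, hold=50.3270 ⇒ V=52.1561 exercise | (k=8,j=4): S=141.3600, (K−S)⁺=6.5600, hold=16.1070 ⇒ V=16.1070 continue | (k=8,j=5): S=208.6658, (K−S)⁺=0.0000, hold=0.0000 ⇒ V=0.0000 continue | (k=8,j=6): S=308.0179, (K−S)⁺=0.0000, hold=0.0000 ⇒ V=0.0000 continue | (k=8,j=7): S=454.6745, (K−S)⁺=0.0000, hold=0.0000 ⇒ V=0.0000 continue | (k=8,j=8): S=671.1588, (K−S)⁺=0.0000, hold=0.0000 ⇒ V=0.0000 continue  boundary S*=95.7639
step 7: (k=7,j=0): S=36.1735, (K−S)⁺=111.7465, hold=109.9175 ⇒ V=111.7465 exercise | (k=7,j=1): S=53.3967, (K−S)⁺=94.5233, hold=92.6942 ⇒ V=94.5233 exercise | (k=7,j=2): S=78.8206, (K−S)⁺=69.0994, hold=67.2704 ⇒ V=69.0994 exercise | (k=7,j=3): S=116.3494, (K−S)⁺=31.5706, hold=34.2997 ⇒ V=34.2997 continue | (k=7,j=4): S=171.7469, (K−S)⁺=0.0000, hold=8.2176 ⇒ V=8.2176 continue | (k=7,j=5): S=253.5208, (K−S)⁺=0.0000, hold=0.0000 ⇒ V=0.0000 continue | (k=7,j=6): S=374.2297, (K−S)⁺=0.0000, hold=0.0000 ⇒ V=0.0000 continue | (k=7,j=7): S=552.4118, (K−S)⁺=0.0000, hold=0.0000 ⇒ V=0.0000 continue  boundary S*=78.8206
step 6: (k=6,j=0): S=43.9494, (K−S)⁺=103.9706, hold=102.1416 ⇒ V=103.9706 exercise | (k=6,j=1): S=64.8750, (K−S)⁺=83.0450, hold=81.2159 ⇒ V=83.0450 exercise | (k=6,j=2): S=95.7639, (K−S)⁺=52.1561, hold=51.6300 ⇒ V=52.1561 exercise | (k=6,j=3): S=141.3600, (K−S)⁺=6.5600, hold=21.4228 ⇒ V=21.4228 continue | (k=6,j=4): S=208.6658, (K−S)⁺=0.0000, hold=4.1925 ⇒ V=4.1925 continue | (k=6,j=5): S=308.0179, (K−S)⁺=0.0000, hold=0.0000 ⇒ V=0.0000 continue | (k=6,j=6): S=454.6745, (K−S)⁺=0.0000, hold=0.0000 ⇒ V=0.0000 continue  boundary S*=95.7639
step 5: (k=5,j=0): S=53.3967, (K−S)⁺=94.5233, hold=92.6942 ⇒ V=94.5233 exercise | (k=5,j=1): S=78.8206, (K−S)⁺=69.0994, hold=67.2704 ⇒ V=69.0994 exercise | (k=5,j=2): S=116.3494, (K−S)⁺=31.5706, hold=36.8377 ⇒ V=36.8377 continue | (k=5,j=3): S=171.7469, (K−S)⁺=0.0000, hold=12.9314 ⇒ V=12.9314 continue | (k=5,j=4): S=253.5208, (K−S)⁺=0.0000, hold=2.1390 ⇒ V=2.1390 continue | (k=5,j=5): S=374.2297, (K−S)⁺=0.0000, hold=0.0000 ⇒ V=0.0000 continue  boundary S*=78.8206
step 4: (k=4,j=0): S=64.8750, (K−S)⁺=83.0450, hold=81.2159 ⇒ V=83.0450 exercise | (k=4,j=1): S=95.7639, (K−S)⁺=52.1561, hold=52.8418 ⇒ V=52.8418 continue | (k=4,j=2): S=141.3600, (K−S)⁺=6.5600, hold=24.9682 ⇒ V=24.9682 continue | (k=4,j=3): S=208.6658, (K−S)⁺=0.0000, hold=7.6187 ⇒ V=7.6187 continue | (k=4,j=4): S=308.0179, (K−S)⁺=0.0000, hold=1.0913 ⇒ V=1.0913 continue  boundary S*=64.8750
step 3: (k=3,j=0): S=78.8206, (K−S)⁺=69.0994, hold=67.5977 ⇒ V=69.0994 exercise | (k=3,j=1): S=116.3494, (K−S)⁺=31.5706, hold=38.8802 ⇒ V=38.8802 continue | (k=3,j=2): S=171.7469, (K−S)⁺=0.0000, hold=16.3760 ⇒ V=16.3760 continue | (k=3,j=3): S=253.5208, (K−S)⁺=0.0000, hold=4.4080 ⇒ V=4.4080 continue  boundary S*=78.8206
step 2: (k=2,j=0): S=95.7639, (K−S)⁺=52.1561, hold=53.8170 ⇒ V=53.8170 continue | (k=2,j=1): S=141.3600, (K−S)⁺=6.5600, hold=27.6549 ⇒ V=27.6549 continue | (k=2,j=2): S=208.6658, (K−S)⁺=0.0000, hold=10.4594 ⇒ V=10.4594 continue  boundary S*=-
step 1: (k=1,j=0): S=116.3494, (K−S)⁺=31.5706, hold=40.6605 ⇒ V=40.6605 continue | (k=1,j=1): S=171.7469, (K−S)⁺=0.0000, hold=19.1030 ⇒ V=19.1030 continue  boundary S*=-
step 0: (k=0,j=0): S=141.3600, (K−S)⁺=6.5600, hold=29.8652 ⇒ V=29.8652 continue  boundary S*=-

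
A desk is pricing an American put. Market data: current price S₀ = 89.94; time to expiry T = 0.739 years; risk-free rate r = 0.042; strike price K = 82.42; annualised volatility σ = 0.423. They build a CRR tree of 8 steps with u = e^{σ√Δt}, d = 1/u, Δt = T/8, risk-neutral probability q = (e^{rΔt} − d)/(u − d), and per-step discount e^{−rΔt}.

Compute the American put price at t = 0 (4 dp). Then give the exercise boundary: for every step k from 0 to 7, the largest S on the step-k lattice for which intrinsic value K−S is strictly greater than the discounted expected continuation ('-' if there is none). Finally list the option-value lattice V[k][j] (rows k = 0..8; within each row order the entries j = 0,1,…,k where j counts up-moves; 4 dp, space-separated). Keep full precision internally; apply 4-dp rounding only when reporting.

price = 8.2746
boundary = - - - - 53.7793 47.2913 53.7793 61.1575
tree:
8.2746
11.8532 4.5104
16.4853 6.9899 1.8924
22.1568 10.5468 3.2387 0.4664
28.6407 15.3943 5.4425 0.9056 0.0000
35.1287 21.5534 8.9250 1.7584 0.0000 0.0000
40.8341 28.6407 14.1400 3.4142 0.0000 0.0000 0.0000
45.8511 35.1287 21.2625 6.6294 0.0000 0.0000 0.0000 0.0000
50.2628 40.8341 28.6407 12.8721 0.0000 0.0000 0.0000 0.0000 0.0000

params: Δt=0.09237 u=1.13719 d=0.87936 q=0.48298 e^(-rΔt)=0.99613
t_8 payoffs: 50.2628 40.8341 28.6407 12.8721 0.0000 0.0000 0.0000 0.0000 0.0000
t_7: node(7,0) S=36.5689 payoff=45.8511 vs cont=45.5319 → 45.8511 [stop]  node(7,1) S=47.2913 payoff=35.1287 vs cont=34.8096 → 35.1287 [stop]  node(7,2) S=61.1575 payoff=21.2625 vs cont=20.9434 → 21.2625 [stop]  node(7,3) S=79.0894 payoff=3.3306 vs cont=6.6294 → 6.6294 [wait]  node(7,4) S=102.2792 payoff=0.0000 vs cont=0.0000 → 0.0000 [wait]  node(7,5) S=132.2684 payoff=0.0000 vs cont=0.0000 → 0.0000 [wait]  node(7,6) S=171.0507 payoff=0.0000 vs cont=0.0000 → 0.0000 [wait]  node(7,7) S=221.2044 payoff=0.0000 vs cont=0.0000 → 0.0000 [wait]  ⇒ S*(7)=61.1575
t_6: node(6,0) S=41.5859 payoff=40.8341 vs cont=40.5149 → 40.8341 [stop]  node(6,1) S=53.7793 payoff=28.6407 vs cont=28.3215 → 28.6407 [stop]  node(6,2) S=69.5479 payoff=12.8721 vs cont=14.1400 → 14.1400 [wait]  node(6,3) S=89.9400 payoff=0.0000 vs cont=3.4142 → 3.4142 [wait]  node(6,4) S=116.3112 payoff=0.0000 vs cont=0.0000 → 0.0000 [wait]  node(6,5) S=150.4148 payoff=0.0000 vs cont=0.0000 → 0.0000 [wait]  node(6,6) S=194.5178 payoff=0.0000 vs cont=0.0000 → 0.0000 [wait]  ⇒ S*(6)=53.7793
t_5: node(5,0) S=47.2913 payoff=35.1287 vs cont=34.8096 → 35.1287 [stop]  node(5,1) S=61.1575 payoff=21.2625 vs cont=21.5534 → 21.5534 [wait]  node(5,2) S=79.0894 payoff=3.3306 vs cont=8.9250 → 8.9250 [wait]  node(5,3) S=102.2792 payoff=0.0000 vs cont=1.7584 → 1.7584 [wait]  node(5,4) S=132.2684 payoff=0.0000 vs cont=0.0000 → 0.0000 [wait]  node(5,5) S=171.0507 payoff=0.0000 vs cont=0.0000 → 0.0000 [wait]  ⇒ S*(5)=47.2913
t_4: node(4,0) S=53.7793 payoff=28.6407 vs cont=28.4615 → 28.6407 [stop]  node(4,1) S=69.5479 payoff=12.8721 vs cont=15.3943 → 15.3943 [wait]  node(4,2) S=89.9400 payoff=0.0000 vs cont=5.4425 → 5.4425 [wait]  node(4,3) S=116.3112 payoff=0.0000 vs cont=0.9056 → 0.9056 [wait]  node(4,4) S=150.4148 payoff=0.0000 vs cont=0.0000 → 0.0000 [wait]  ⇒ S*(4)=53.7793
t_3: node(3,0) S=61.1575 payoff=21.2625 vs cont=22.1568 → 22.1568 [wait]  node(3,1) S=79.0894 payoff=3.3306 vs cont=10.5468 → 10.5468 [wait]  node(3,2) S=102.2792 payoff=0.0000 vs cont=3.2387 → 3.2387 [wait]  node(3,3) S=132.2684 payoff=0.0000 vs cont=0.4664 → 0.4664 [wait]  ⇒ S*(3)=-
t_2: node(2,0) S=69.5479 payoff=12.8721 vs cont=16.4853 → 16.4853 [wait]  node(2,1) S=89.9400 payoff=0.0000 vs cont=6.9899 → 6.9899 [wait]  node(2,2) S=116.3112 payoff=0.0000 vs cont=1.8924 → 1.8924 [wait]  ⇒ S*(2)=-
t_1: node(1,0) S=79.0894 payoff=3.3306 vs cont=11.8532 → 11.8532 [wait]  node(1,1) S=102.2792 payoff=0.0000 vs cont=4.5104 → 4.5104 [wait]  ⇒ S*(1)=-
t_0: node(0,0) S=89.9400 payoff=0.0000 vs cont=8.2746 → 8.2746 [wait]  ⇒ S*(0)=-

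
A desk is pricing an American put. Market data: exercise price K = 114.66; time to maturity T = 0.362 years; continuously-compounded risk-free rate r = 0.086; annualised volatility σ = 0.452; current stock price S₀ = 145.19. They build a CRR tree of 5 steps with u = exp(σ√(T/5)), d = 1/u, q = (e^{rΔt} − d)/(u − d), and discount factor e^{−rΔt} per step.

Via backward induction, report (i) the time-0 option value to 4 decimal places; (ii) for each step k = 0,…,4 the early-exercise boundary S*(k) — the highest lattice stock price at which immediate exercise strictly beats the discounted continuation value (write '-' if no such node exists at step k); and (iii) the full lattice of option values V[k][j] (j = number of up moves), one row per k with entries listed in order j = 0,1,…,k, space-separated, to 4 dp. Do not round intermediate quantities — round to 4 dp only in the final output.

Δt=0.07240  u=1.12933  d=0.88548  q=0.49525  discount=0.99379
step 5 (expiry): payoffs max(K−S,0) = 35.6212 13.8557 0.0000 0.0000 0.0000 0.0000
step 4: (k=4,j=0): S=89.2606, (K−S)⁺=25.3994, hold=24.6877 ⇒ V=25.3994 exercise | (k=4,j=1): S=113.8409, (K−S)⁺=0.8191, hold=6.9503 ⇒ V=6.9503 continue | (k=4,j=2): S=145.1900, (K−S)⁺=0.0000, hold=0.0000 ⇒ V=0.0000 continue | (k=4,j=3): S=185.1719, (K−S)⁺=0.0000, hold=0.0000 ⇒ V=0.0000 continue | (k=4,j=4): S=236.1640, (K−S)⁺=0.0000, hold=0.0000 ⇒ V=0.0000 continue  boundary S*=89.2606
step 3: (k=3,j=0): S=100.8043, (K−S)⁺=13.8557, hold=16.1616 ⇒ V=16.1616 continue | (k=3,j=1): S=128.5634, (K−S)⁺=0.0000, hold=3.4864 ⇒ V=3.4864 continue | (k=3,j=2): S=163.9668, (K−S)⁺=0.0000, hold=0.0000 ⇒ V=0.0000 continue | (k=3,j=3): S=209.1194, (K−S)⁺=0.0000, hold=0.0000 ⇒ V=0.0000 continue  boundary S*=-
step 2: (k=2,j=0): S=113.8409, (K−S)⁺=0.8191, hold=9.8229 ⇒ V=9.8229 continue | (k=2,j=1): S=145.1900, (K−S)⁺=0.0000, hold=1.7489 ⇒ V=1.7489 continue | (k=2,j=2): S=185.1719, (K−S)⁺=0.0000, hold=0.0000 ⇒ V=0.0000 continue  boundary S*=-
step 1: (k=1,j=0): S=128.5634, (K−S)⁺=0.0000, hold=5.7881 ⇒ V=5.7881 continue | (k=1,j=1): S=163.9668, (K−S)⁺=0.0000, hold=0.8773 ⇒ V=0.8773 continue  boundary S*=-
step 0: (k=0,j=0): S=145.1900, (K−S)⁺=0.0000, hold=3.3352 ⇒ V=3.3352 continue  boundary S*=-

price = 3.3352
boundary = - - - - 89.2606
tree:
3.3352
5.7881 0.8773
9.8229 1.7489 0.0000
16.1616 3.4864 0.0000 0.0000
25.3994 6.9503 0.0000 0.0000 0.0000
35.6212 13.8557 0.0000 0.0000 0.0000 0.0000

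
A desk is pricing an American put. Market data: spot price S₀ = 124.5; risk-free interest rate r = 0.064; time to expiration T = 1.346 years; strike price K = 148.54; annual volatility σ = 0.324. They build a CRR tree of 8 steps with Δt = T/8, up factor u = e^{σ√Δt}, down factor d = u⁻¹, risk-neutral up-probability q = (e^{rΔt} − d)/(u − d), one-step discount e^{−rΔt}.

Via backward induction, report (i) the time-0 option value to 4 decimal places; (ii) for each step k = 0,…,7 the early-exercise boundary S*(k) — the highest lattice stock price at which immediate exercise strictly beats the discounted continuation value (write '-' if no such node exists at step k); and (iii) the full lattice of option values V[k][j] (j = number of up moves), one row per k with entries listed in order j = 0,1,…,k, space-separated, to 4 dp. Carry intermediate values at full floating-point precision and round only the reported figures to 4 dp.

Δt=0.16825, u=1.14213, d=0.87555, q=0.50744, disc=e^(-rΔt)=0.98929
k=8 terminal: V=max(K-S,0) → 105.5438 92.4527 75.3756 53.0991 24.0400 0.0000 0.0000 0.0000 0.0000
k=7: j=0 S=49.1075 intr=99.4325 cont=97.8416 V=99.4325[EX]; j=1 S=64.0593 intr=84.4807 cont=82.8898 V=84.4807[EX]; j=2 S=83.5636 intr=64.9764 cont=63.3855 V=64.9764[EX]; j=3 S=109.0064 intr=39.5336 cont=37.9427 V=39.5336[EX]; j=4 S=142.1958 intr=6.3442 cont=11.7144 V=11.7144[hold]; j=5 S=185.4905 intr=0.0000 cont=0.0000 V=0.0000[hold]; j=6 S=241.9672 intr=0.0000 cont=0.0000 V=0.0000[hold]; j=7 S=315.6394 intr=0.0000 cont=0.0000 V=0.0000[hold]  S*(7)=109.0064
k=6: j=0 S=56.0873 intr=92.4527 cont=90.8618 V=92.4527[EX]; j=1 S=73.1644 intr=75.3756 cont=73.7847 V=75.3756[EX]; j=2 S=95.4409 intr=53.0991 cont=51.5082 V=53.0991[EX]; j=3 S=124.5000 intr=24.0400 cont=25.1450 V=25.1450[hold]; j=4 S=162.4068 intr=0.0000 cont=5.7083 V=5.7083[hold]; j=5 S=211.8551 intr=0.0000 cont=0.0000 V=0.0000[hold]; j=6 S=276.3591 intr=0.0000 cont=0.0000 V=0.0000[hold]  S*(6)=95.4409
k=5: j=0 S=64.0593 intr=84.4807 cont=82.8898 V=84.4807[EX]; j=1 S=83.5636 intr=64.9764 cont=63.3855 V=64.9764[EX]; j=2 S=109.0064 intr=39.5336 cont=38.4974 V=39.5336[EX]; j=3 S=142.1958 intr=6.3442 cont=15.1185 V=15.1185[hold]; j=4 S=185.4905 intr=0.0000 cont=2.7816 V=2.7816[hold]; j=5 S=241.9672 intr=0.0000 cont=0.0000 V=0.0000[hold]  S*(5)=109.0064
k=4: j=0 S=73.1644 intr=75.3756 cont=73.7847 V=75.3756[EX]; j=1 S=95.4409 intr=53.0991 cont=51.5082 V=53.0991[EX]; j=2 S=124.5000 intr=24.0400 cont=26.8538 V=26.8538[hold]; j=3 S=162.4068 intr=0.0000 cont=8.7634 V=8.7634[hold]; j=4 S=211.8551 intr=0.0000 cont=1.3554 V=1.3554[hold]  S*(4)=95.4409
k=3: j=0 S=83.5636 intr=64.9764 cont=63.3855 V=64.9764[EX]; j=1 S=109.0064 intr=39.5336 cont=39.3552 V=39.5336[EX]; j=2 S=142.1958 intr=6.3442 cont=17.4848 V=17.4848[hold]; j=3 S=185.4905 intr=0.0000 cont=4.9508 V=4.9508[hold]  S*(3)=109.0064
k=2: j=0 S=95.4409 intr=53.0991 cont=51.5082 V=53.0991[EX]; j=1 S=124.5000 intr=24.0400 cont=28.0417 V=28.0417[hold]; j=2 S=162.4068 intr=0.0000 cont=11.0054 V=11.0054[hold]  S*(2)=95.4409
k=1: j=0 S=109.0064 intr=39.5336 cont=39.9516 V=39.9516[hold]; j=1 S=142.1958 intr=6.3442 cont=19.1892 V=19.1892[hold]  S*(1)=-
k=0: j=0 S=124.5000 intr=24.0400 cont=29.1009 V=29.1009[hold]  S*(0)=-

price = 29.1009
boundary = - - 95.4409 109.0064 95.4409 109.0064 95.4409 109.0064
tree:
29.1009
39.9516 19.1892
53.0991 28.0417 11.0054
64.9764 39.5336 17.4848 4.9508
75.3756 53.0991 26.8538 8.7634 1.3554
84.4807 64.9764 39.5336 15.1185 2.7816 0.0000
92.4527 75.3756 53.0991 25.1450 5.7083 0.0000 0.0000
99.4325 84.4807 64.9764 39.5336 11.7144 0.0000 0.0000 0.0000
105.5438 92.4527 75.3756 53.0991 24.0400 0.0000 0.0000 0.0000 0.0000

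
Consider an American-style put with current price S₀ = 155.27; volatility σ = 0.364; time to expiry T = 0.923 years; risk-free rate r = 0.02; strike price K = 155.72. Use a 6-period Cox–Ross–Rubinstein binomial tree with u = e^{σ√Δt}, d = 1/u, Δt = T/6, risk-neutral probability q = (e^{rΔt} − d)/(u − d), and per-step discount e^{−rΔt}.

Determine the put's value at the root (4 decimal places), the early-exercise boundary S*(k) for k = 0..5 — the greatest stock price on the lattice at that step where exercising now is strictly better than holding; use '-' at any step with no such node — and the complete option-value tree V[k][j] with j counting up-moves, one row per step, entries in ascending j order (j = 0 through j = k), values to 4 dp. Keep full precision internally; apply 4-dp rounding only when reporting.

params: Δt=0.15383 u=1.15346 d=0.86696 q=0.47512 e^(-rΔt)=0.99693
t_6 payoffs: 89.7918 68.0045 39.0170 0.4500 0.0000 0.0000 0.0000
t_5: node(5,0) S=76.0456 payoff=79.6744 vs cont=79.1961 → 79.6744 [stop]  node(5,1) S=101.1764 payoff=54.5436 vs cont=54.0652 → 54.5436 [stop]  node(5,2) S=134.6123 payoff=21.1077 vs cont=20.6293 → 21.1077 [stop]  node(5,3) S=179.0978 payoff=0.0000 vs cont=0.2355 → 0.2355 [wait]  node(5,4) S=238.2845 payoff=0.0000 vs cont=0.0000 → 0.0000 [wait]  node(5,5) S=317.0307 payoff=0.0000 vs cont=0.0000 → 0.0000 [wait]  ⇒ S*(5)=134.6123
t_4: node(4,0) S=87.7155 payoff=68.0045 vs cont=67.5261 → 68.0045 [stop]  node(4,1) S=116.7030 payoff=39.0170 vs cont=38.5386 → 39.0170 [stop]  node(4,2) S=155.2700 payoff=0.4500 vs cont=11.1564 → 11.1564 [wait]  node(4,3) S=206.5823 payoff=0.0000 vs cont=0.1232 → 0.1232 [wait]  node(4,4) S=274.8518 payoff=0.0000 vs cont=0.0000 → 0.0000 [wait]  ⇒ S*(4)=116.7030
t_3: node(3,0) S=101.1764 payoff=54.5436 vs cont=54.0652 → 54.5436 [stop]  node(3,1) S=134.6123 payoff=21.1077 vs cont=25.7006 → 25.7006 [wait]  node(3,2) S=179.0978 payoff=0.0000 vs cont=5.8961 → 5.8961 [wait]  node(3,3) S=238.2845 payoff=0.0000 vs cont=0.0645 → 0.0645 [wait]  ⇒ S*(3)=101.1764
t_2: node(2,0) S=116.7030 payoff=39.0170 vs cont=40.7141 → 40.7141 [wait]  node(2,1) S=155.2700 payoff=0.4500 vs cont=16.2409 → 16.2409 [wait]  node(2,2) S=206.5823 payoff=0.0000 vs cont=3.1158 → 3.1158 [wait]  ⇒ S*(2)=-
t_1: node(1,0) S=134.6123 payoff=21.1077 vs cont=28.9970 → 28.9970 [wait]  node(1,1) S=179.0978 payoff=0.0000 vs cont=9.9741 → 9.9741 [wait]  ⇒ S*(1)=-
t_0: node(0,0) S=155.2700 payoff=0.4500 vs cont=19.8974 → 19.8974 [wait]  ⇒ S*(0)=-

price = 19.8974
boundary = - - - 101.1764 116.7030 134.6123
tree:
19.8974
28.9970 9.9741
40.7141 16.2409 3.1158
54.5436 25.7006 5.8961 0.0645
68.0045 39.0170 11.1564 0.1232 0.0000
79.6744 54.5436 21.1077 0.2355 0.0000 0.0000
89.7918 68.0045 39.0170 0.4500 0.0000 0.0000 0.0000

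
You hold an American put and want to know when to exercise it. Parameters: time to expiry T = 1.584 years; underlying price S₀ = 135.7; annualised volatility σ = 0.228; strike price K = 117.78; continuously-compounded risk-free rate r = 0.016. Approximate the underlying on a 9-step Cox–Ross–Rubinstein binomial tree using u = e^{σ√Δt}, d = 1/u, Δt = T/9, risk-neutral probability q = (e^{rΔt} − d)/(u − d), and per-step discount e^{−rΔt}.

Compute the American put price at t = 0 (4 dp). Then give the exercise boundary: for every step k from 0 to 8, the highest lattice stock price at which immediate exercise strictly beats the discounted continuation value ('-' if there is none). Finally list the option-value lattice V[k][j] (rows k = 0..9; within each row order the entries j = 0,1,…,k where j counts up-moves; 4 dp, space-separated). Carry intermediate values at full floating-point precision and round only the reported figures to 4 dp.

price = 6.3785
boundary = - - - - - 84.1154 76.4425 84.1154 92.5585
tree:
6.3785
9.4592 3.2191
13.6648 5.1508 1.2338
19.1474 8.0557 2.1668 0.2730
25.9007 12.2516 3.7492 0.5376 0.0000
33.6646 17.9954 6.3634 1.0588 0.0000 0.0000
41.3375 25.2986 10.5225 2.0853 0.0000 0.0000 0.0000
48.3106 33.6646 16.7651 4.1071 0.0000 0.0000 0.0000 0.0000
54.6475 41.3375 25.2215 8.0888 0.0000 0.0000 0.0000 0.0000 0.0000
60.4064 48.3106 33.6646 15.9309 0.0000 0.0000 0.0000 0.0000 0.0000 0.0000

params: Δt=0.17600 u=1.10038 d=0.90878 q=0.49082 e^(-rΔt)=0.99719
t_9 payoffs: 60.4064 48.3106 33.6646 15.9309 0.0000 0.0000 0.0000 0.0000 0.0000 0.0000
t_8: node(8,0) S=63.1325 payoff=54.6475 vs cont=54.3163 → 54.6475 [stop]  node(8,1) S=76.4425 payoff=41.3375 vs cont=41.0063 → 41.3375 [stop]  node(8,2) S=92.5585 payoff=25.2215 vs cont=24.8903 → 25.2215 [stop]  node(8,3) S=112.0723 payoff=5.7077 vs cont=8.0888 → 8.0888 [wait]  node(8,4) S=135.7000 payoff=0.0000 vs cont=0.0000 → 0.0000 [wait]  node(8,5) S=164.3091 payoff=0.0000 vs cont=0.0000 → 0.0000 [wait]  node(8,6) S=198.9497 payoff=0.0000 vs cont=0.0000 → 0.0000 [wait]  node(8,7) S=240.8935 payoff=0.0000 vs cont=0.0000 → 0.0000 [wait]  node(8,8) S=291.6801 payoff=0.0000 vs cont=0.0000 → 0.0000 [wait]  ⇒ S*(8)=92.5585
t_7: node(7,0) S=69.4694 payoff=48.3106 vs cont=47.9794 → 48.3106 [stop]  node(7,1) S=84.1154 payoff=33.6646 vs cont=33.3334 → 33.6646 [stop]  node(7,2) S=101.8491 payoff=15.9309 vs cont=16.7651 → 16.7651 [wait]  node(7,3) S=123.3216 payoff=0.0000 vs cont=4.1071 → 4.1071 [wait]  node(7,4) S=149.3209 payoff=0.0000 vs cont=0.0000 → 0.0000 [wait]  node(7,5) S=180.8017 payoff=0.0000 vs cont=0.0000 → 0.0000 [wait]  node(7,6) S=218.9194 payoff=0.0000 vs cont=0.0000 → 0.0000 [wait]  node(7,7) S=265.0732 payoff=0.0000 vs cont=0.0000 → 0.0000 [wait]  ⇒ S*(7)=84.1154
t_6: node(6,0) S=76.4425 payoff=41.3375 vs cont=41.0063 → 41.3375 [stop]  node(6,1) S=92.5585 payoff=25.2215 vs cont=25.2986 → 25.2986 [wait]  node(6,2) S=112.0723 payoff=5.7077 vs cont=10.5225 → 10.5225 [wait]  node(6,3) S=135.7000 payoff=0.0000 vs cont=2.0853 → 2.0853 [wait]  node(6,4) S=164.3091 payoff=0.0000 vs cont=0.0000 → 0.0000 [wait]  node(6,5) S=198.9497 payoff=0.0000 vs cont=0.0000 → 0.0000 [wait]  node(6,6) S=240.8935 payoff=0.0000 vs cont=0.0000 → 0.0000 [wait]  ⇒ S*(6)=76.4425
t_5: node(5,0) S=84.1154 payoff=33.6646 vs cont=33.3711 → 33.6646 [stop]  node(5,1) S=101.8491 payoff=15.9309 vs cont=17.9954 → 17.9954 [wait]  node(5,2) S=123.3216 payoff=0.0000 vs cont=6.3634 → 6.3634 [wait]  node(5,3) S=149.3209 payoff=0.0000 vs cont=1.0588 → 1.0588 [wait]  node(5,4) S=180.8017 payoff=0.0000 vs cont=0.0000 → 0.0000 [wait]  node(5,5) S=218.9194 payoff=0.0000 vs cont=0.0000 → 0.0000 [wait]  ⇒ S*(5)=84.1154
t_4: node(4,0) S=92.5585 payoff=25.2215 vs cont=25.9007 → 25.9007 [wait]  node(4,1) S=112.0723 payoff=5.7077 vs cont=12.2516 → 12.2516 [wait]  node(4,2) S=135.7000 payoff=0.0000 vs cont=3.7492 → 3.7492 [wait]  node(4,3) S=164.3091 payoff=0.0000 vs cont=0.5376 → 0.5376 [wait]  node(4,4) S=198.9497 payoff=0.0000 vs cont=0.0000 → 0.0000 [wait]  ⇒ S*(4)=-
t_3: node(3,0) S=101.8491 payoff=15.9309 vs cont=19.1474 → 19.1474 [wait]  node(3,1) S=123.3216 payoff=0.0000 vs cont=8.0557 → 8.0557 [wait]  node(3,2) S=149.3209 payoff=0.0000 vs cont=2.1668 → 2.1668 [wait]  node(3,3) S=180.8017 payoff=0.0000 vs cont=0.2730 → 0.2730 [wait]  ⇒ S*(3)=-
t_2: node(2,0) S=112.0723 payoff=5.7077 vs cont=13.6648 → 13.6648 [wait]  node(2,1) S=135.7000 payoff=0.0000 vs cont=5.1508 → 5.1508 [wait]  node(2,2) S=164.3091 payoff=0.0000 vs cont=1.2338 → 1.2338 [wait]  ⇒ S*(2)=-
t_1: node(1,0) S=123.3216 payoff=0.0000 vs cont=9.4592 → 9.4592 [wait]  node(1,1) S=149.3209 payoff=0.0000 vs cont=3.2191 → 3.2191 [wait]  ⇒ S*(1)=-
t_0: node(0,0) S=135.7000 payoff=0.0000 vs cont=6.3785 → 6.3785 [wait]  ⇒ S*(0)=-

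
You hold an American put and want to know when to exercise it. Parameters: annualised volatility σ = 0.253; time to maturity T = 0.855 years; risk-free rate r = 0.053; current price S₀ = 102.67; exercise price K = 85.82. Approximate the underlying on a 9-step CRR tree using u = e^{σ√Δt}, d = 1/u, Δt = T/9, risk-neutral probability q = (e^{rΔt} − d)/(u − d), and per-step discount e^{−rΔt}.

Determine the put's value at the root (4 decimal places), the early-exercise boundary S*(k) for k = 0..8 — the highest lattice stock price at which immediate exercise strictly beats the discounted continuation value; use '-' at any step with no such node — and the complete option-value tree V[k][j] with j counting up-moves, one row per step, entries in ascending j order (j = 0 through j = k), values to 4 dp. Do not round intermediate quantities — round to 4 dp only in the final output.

price = 2.1280
boundary = - - - - - 69.5204 64.3052 69.5204 75.1586
tree:
2.1280
3.3814 0.9584
5.2486 1.6409 0.3195
7.9260 2.7570 0.5969 0.0592
11.5865 4.5270 1.1029 0.1222 0.0000
16.2996 7.2236 2.0100 0.2520 0.0000 0.0000
21.5148 11.1136 3.5996 0.5200 0.0000 0.0000 0.0000
26.3388 16.2996 6.2969 1.0727 0.0000 0.0000 0.0000 0.0000
30.8009 21.5148 10.6614 2.2132 0.0000 0.0000 0.0000 0.0000 0.0000
34.9282 26.3388 16.2996 4.5660 0.0000 0.0000 0.0000 0.0000 0.0000 0.0000

Δt=0.09500  u=1.08110  d=0.92498  q=0.51285  discount=0.99498
step 9 (expiry): payoffs max(K−S,0) = 34.9282 26.3388 16.2996 4.5660 0.0000 0.0000 0.0000 0.0000 0.0000 0.0000
step 8: (k=8,j=0): S=55.0191, (K−S)⁺=30.8009, hold=30.3698 ⇒ V=30.8009 exercise | (k=8,j=1): S=64.3052, (K−S)⁺=21.5148, hold=21.0838 ⇒ V=21.5148 exercise | (k=8,j=2): S=75.1586, (K−S)⁺=10.6614, hold=10.2304 ⇒ V=10.6614 exercise | (k=8,j=3): S=87.8438, (K−S)⁺=0.0000, hold=2.2132 ⇒ V=2.2132 continue | (k=8,j=4): S=102.6700, (K−S)⁺=0.0000, hold=0.0000 ⇒ V=0.0000 continue | (k=8,j=5): S=119.9985, (K−S)⁺=0.0000, hold=0.0000 ⇒ V=0.0000 continue | (k=8,j=6): S=140.2518, (K−S)⁺=0.0000, hold=0.0000 ⇒ V=0.0000 continue | (k=8,j=7): S=163.9234, (K−S)⁺=0.0000, hold=0.0000 ⇒ V=0.0000 continue | (k=8,j=8): S=191.5902, (K−S)⁺=0.0000, hold=0.0000 ⇒ V=0.0000 continue  boundary S*=75.1586
step 7: (k=7,j=0): S=59.4812, (K−S)⁺=26.3388, hold=25.9077 ⇒ V=26.3388 exercise | (k=7,j=1): S=69.5204, (K−S)⁺=16.2996, hold=15.8685 ⇒ V=16.2996 exercise | (k=7,j=2): S=81.2540, (K−S)⁺=4.5660, hold=6.2969 ⇒ V=6.2969 continue | (k=7,j=3): S=94.9680, (K−S)⁺=0.0000, hold=1.0727 ⇒ V=1.0727 continue | (k=7,j=4): S=110.9966, (K−S)⁺=0.0000, hold=0.0000 ⇒ V=0.0000 continue | (k=7,j=5): S=129.7305, (K−S)⁺=0.0000, hold=0.0000 ⇒ V=0.0000 continue | (k=7,j=6): S=151.6263, (K−S)⁺=0.0000, hold=0.0000 ⇒ V=0.0000 continue | (k=7,j=7): S=177.2177, (K−S)⁺=0.0000, hold=0.0000 ⇒ V=0.0000 continue  boundary S*=69.5204
step 6: (k=6,j=0): S=64.3052, (K−S)⁺=21.5148, hold=21.0838 ⇒ V=21.5148 exercise | (k=6,j=1): S=75.1586, (K−S)⁺=10.6614, hold=11.1136 ⇒ V=11.1136 continue | (k=6,j=2): S=87.8438, (K−S)⁺=0.0000, hold=3.5996 ⇒ V=3.5996 continue | (k=6,j=3): S=102.6700, (K−S)⁺=0.0000, hold=0.5200 ⇒ V=0.5200 continue | (k=6,j=4): S=119.9985, (K−S)⁺=0.0000, hold=0.0000 ⇒ V=0.0000 continue | (k=6,j=5): S=140.2518, (K−S)⁺=0.0000, hold=0.0000 ⇒ V=0.0000 continue | (k=6,j=6): S=163.9234, (K−S)⁺=0.0000, hold=0.0000 ⇒ V=0.0000 continue  boundary S*=64.3052
step 5: (k=5,j=0): S=69.5204, (K−S)⁺=16.2996, hold=16.0993 ⇒ V=16.2996 exercise | (k=5,j=1): S=81.2540, (K−S)⁺=4.5660, hold=7.2236 ⇒ V=7.2236 continue | (k=5,j=2): S=94.9680, (K−S)⁺=0.0000, hold=2.0100 ⇒ V=2.0100 continue | (k=5,j=3): S=110.9966, (K−S)⁺=0.0000, hold=0.2520 ⇒ V=0.2520 continue | (k=5,j=4): S=129.7305, (K−S)⁺=0.0000, hold=0.0000 ⇒ V=0.0000 continue | (k=5,j=5): S=151.6263, (K−S)⁺=0.0000, hold=0.0000 ⇒ V=0.0000 continue  boundary S*=69.5204
step 4: (k=4,j=0): S=75.1586, (K−S)⁺=10.6614, hold=11.5865 ⇒ V=11.5865 continue | (k=4,j=1): S=87.8438, (K−S)⁺=0.0000, hold=4.5270 ⇒ V=4.5270 continue | (k=4,j=2): S=102.6700, (K−S)⁺=0.0000, hold=1.1029 ⇒ V=1.1029 continue | (k=4,j=3): S=119.9985, (K−S)⁺=0.0000, hold=0.1222 ⇒ V=0.1222 continue | (k=4,j=4): S=140.2518, (K−S)⁺=0.0000, hold=0.0000 ⇒ V=0.0000 continue  boundary S*=-
step 3: (k=3,j=0): S=81.2540, (K−S)⁺=4.5660, hold=7.9260 ⇒ V=7.9260 continue | (k=3,j=1): S=94.9680, (K−S)⁺=0.0000, hold=2.7570 ⇒ V=2.7570 continue | (k=3,j=2): S=110.9966, (K−S)⁺=0.0000, hold=0.5969 ⇒ V=0.5969 continue | (k=3,j=3): S=129.7305, (K−S)⁺=0.0000, hold=0.0592 ⇒ V=0.0592 continue  boundary S*=-
step 2: (k=2,j=0): S=87.8438, (K−S)⁺=0.0000, hold=5.2486 ⇒ V=5.2486 continue | (k=2,j=1): S=102.6700, (K−S)⁺=0.0000, hold=1.6409 ⇒ V=1.6409 continue | (k=2,j=2): S=119.9985, (K−S)⁺=0.0000, hold=0.3195 ⇒ V=0.3195 continue  boundary S*=-
step 1: (k=1,j=0): S=94.9680, (K−S)⁺=0.0000, hold=3.3814 ⇒ V=3.3814 continue | (k=1,j=1): S=110.9966, (K−S)⁺=0.0000, hold=0.9584 ⇒ V=0.9584 continue  boundary S*=-
step 0: (k=0,j=0): S=102.6700, (K−S)⁺=0.0000, hold=2.1280 ⇒ V=2.1280 continue  boundary S*=-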